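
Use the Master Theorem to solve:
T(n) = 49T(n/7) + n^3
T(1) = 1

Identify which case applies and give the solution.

a=49, b=7, f(n)=n^3. log_7(49) = 2. Since c=3 > 2 and the regularity condition holds (49(n/7)^3 = (49/7^3)n^3 with 49/7^3 < 1), Case 3 applies: T(n) = Θ(f(n)) = O(n^3).

Answer: O(n^3) - Case 3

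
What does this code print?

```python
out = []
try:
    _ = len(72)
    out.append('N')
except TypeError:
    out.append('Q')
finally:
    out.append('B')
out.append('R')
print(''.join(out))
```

Execution trace: 'Q' (except TypeError) → 'B' (finally) → 'R' (after the try/except). Output: QBR

Answer: QBR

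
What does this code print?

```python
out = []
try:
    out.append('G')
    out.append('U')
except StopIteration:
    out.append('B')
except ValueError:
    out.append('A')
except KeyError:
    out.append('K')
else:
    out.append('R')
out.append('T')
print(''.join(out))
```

Execution trace: 'G' (try body) → 'U' (try body, no exception) → 'R' (else) → 'T' (after the try/except). Output: GURT

Answer: GURT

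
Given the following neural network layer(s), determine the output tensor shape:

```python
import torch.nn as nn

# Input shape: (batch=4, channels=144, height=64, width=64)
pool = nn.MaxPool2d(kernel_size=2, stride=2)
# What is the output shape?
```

Input: (4, 144, 64, 64) -> Output: (4, 144, 32, 32)

Answer: (4, 144, 32, 32)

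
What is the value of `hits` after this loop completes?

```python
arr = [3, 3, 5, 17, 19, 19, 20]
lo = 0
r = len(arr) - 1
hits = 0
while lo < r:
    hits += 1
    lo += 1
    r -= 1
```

Iterations until pointers meet (list length 7)
`hits` takes the values: 0 → 1 → 2 → 3

Answer: 3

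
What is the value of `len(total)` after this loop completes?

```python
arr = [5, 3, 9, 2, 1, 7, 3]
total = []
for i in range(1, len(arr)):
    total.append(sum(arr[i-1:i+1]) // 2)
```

Number of 2-element averages
`total` takes the values: [] → [4] → [4, 6] → [4, 6, 5] → [4, 6, 5, 1] → [4, 6, 5, 1, 4] → [4, 6, 5, 1, 4, 5]
So `len(total)` = 6

Answer: 6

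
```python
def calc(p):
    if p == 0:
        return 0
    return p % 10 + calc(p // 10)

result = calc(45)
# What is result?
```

Sum of digits of 45: 5 + 4 = 9

Answer: 9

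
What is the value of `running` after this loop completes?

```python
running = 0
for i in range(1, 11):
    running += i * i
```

Sum of squares 1² to 10² = 385
`running` takes the values: 0 → 1 → 5 → 14 → 30 → 55 → 91 → 140 → 204 → 285 → 385

Answer: 385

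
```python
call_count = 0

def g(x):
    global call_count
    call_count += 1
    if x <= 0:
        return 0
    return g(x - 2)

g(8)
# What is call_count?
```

Linear recursion stepping by 2: 5 calls from x=8 down to ≤0.

Answer: 5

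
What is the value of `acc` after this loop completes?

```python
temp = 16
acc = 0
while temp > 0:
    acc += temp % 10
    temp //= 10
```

Sum digits of 16
`acc` takes the values: 0 → 6 → 7

Answer: 7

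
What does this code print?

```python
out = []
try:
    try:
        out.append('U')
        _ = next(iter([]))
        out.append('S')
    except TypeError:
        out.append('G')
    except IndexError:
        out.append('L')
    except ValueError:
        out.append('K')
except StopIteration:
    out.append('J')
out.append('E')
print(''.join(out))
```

Execution trace: 'U' (inner try body) → 'J' (outer except StopIteration) → 'E' (after the try/except). Output: UJE

Answer: UJE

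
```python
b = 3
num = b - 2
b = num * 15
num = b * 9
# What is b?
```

Trace:
`b = 3` → b = 3
`num = b - 2` → num = 1
`b = num * 15` → b = 15
`num = b * 9` → num = 135
So b = 15

Answer: 15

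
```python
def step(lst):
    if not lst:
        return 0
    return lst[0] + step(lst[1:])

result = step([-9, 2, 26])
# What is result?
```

(-9) + 2 + 26 + 0 = 19

Answer: 19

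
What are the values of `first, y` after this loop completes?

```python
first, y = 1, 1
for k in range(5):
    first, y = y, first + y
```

Fibonacci: after 5 iterations
`first, y` takes the values: (1, 1) → (1, 2) → (2, 3) → (3, 5) → (5, 8) → (8, 13)

Answer: 8, 13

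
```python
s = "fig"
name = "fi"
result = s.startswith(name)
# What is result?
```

Trace:
`s = "fig"` → s = 'fig'
`name = "fi"` → name = 'fi'
`result = s.startswith(name)` → result = True
So result = True

Answer: True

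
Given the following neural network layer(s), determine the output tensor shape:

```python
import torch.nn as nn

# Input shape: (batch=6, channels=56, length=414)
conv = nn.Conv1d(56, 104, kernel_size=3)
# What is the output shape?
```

Input: (6, 56, 414) -> Output: (6, 104, 412)

Answer: (6, 104, 412)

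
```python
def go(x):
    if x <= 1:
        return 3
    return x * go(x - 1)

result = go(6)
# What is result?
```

go(6) = 6 * 5 * 4 * 3 * 2 * 3 = 2160

Answer: 2160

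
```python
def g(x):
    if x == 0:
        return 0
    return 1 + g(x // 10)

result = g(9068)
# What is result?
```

Count of digits of 9068: 4

Answer: 4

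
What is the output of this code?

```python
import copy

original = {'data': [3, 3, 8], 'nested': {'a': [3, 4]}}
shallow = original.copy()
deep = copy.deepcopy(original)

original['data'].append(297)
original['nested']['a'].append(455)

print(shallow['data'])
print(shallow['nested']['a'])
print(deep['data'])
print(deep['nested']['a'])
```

Key concept: comparing shallow vs deep copy.
Step by step:
`original = {'data': [3, 3, 8], 'nested': {'a': [3, 4]}}` → original = {'data': [3, 3, 8], 'nested': {'a': [3, 4]}}
`shallow = original.copy()` → shallow = {'data': [3, 3, 8], 'nested': {'a': [3, 4]}}
`deep = copy.deepcopy(original)` → deep = {'data': [3, 3, 8], 'nested': {'a': [3, 4]}}
`original['data'].append(297)` → original = {'data': [3, 3, 8, 297], 'nested': {'a': [3, 4]}}; shallow = {'data': [3, 3, 8, 297], 'nested': {'a': [3, 4]}}
`original['nested']['a'].append(455)` → original = {'data': [3, 3, 8, 297], 'nested': {'a': [3, 4, 455]}}; shallow = {'data': [3, 3, 8, 297], 'nested': {'a': [3, 4, 455]}}
`print(shallow['data'])` → prints [3, 3, 8, 297]
`print(shallow['nested']['a'])` → prints [3, 4, 455]
`print(deep['data'])` → prints [3, 3, 8]
`print(deep['nested']['a'])` → prints [3, 4]

Answer:
[3, 3, 8, 297]
[3, 4, 455]
[3, 3, 8]
[3, 4]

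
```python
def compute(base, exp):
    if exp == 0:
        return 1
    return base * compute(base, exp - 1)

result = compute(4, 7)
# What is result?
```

compute(4, 7) = 4 * 4 * 4 * 4 * 4 * 4 * 4 = 16384

Answer: 16384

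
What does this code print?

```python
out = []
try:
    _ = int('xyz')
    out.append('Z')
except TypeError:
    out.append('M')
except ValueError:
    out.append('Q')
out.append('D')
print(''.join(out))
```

Execution trace: 'Q' (except ValueError) → 'D' (after the try/except). Output: QD

Answer: QD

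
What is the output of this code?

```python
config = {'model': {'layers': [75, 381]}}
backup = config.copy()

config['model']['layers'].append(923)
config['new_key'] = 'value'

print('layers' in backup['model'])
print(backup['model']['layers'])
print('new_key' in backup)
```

Key concept: shallow copy gotcha with nested dict.
Step by step:
`config = {'model': {'layers': [75, 381]}}` → config = {'model': {'layers': [75, 381]}}
`backup = config.copy()` → backup = {'model': {'layers': [75, 381]}}
`config['model']['layers'].append(923)` → config = {'model': {'layers': [75, 381, 923]}}; backup = {'model': {'layers': [75, 381, 923]}}
`config['new_key'] = 'value'` → config = {'model': {'layers': [75, 381, 923]}, 'new_key': 'value'}
`print('layers' in backup['model'])` → prints True
`print(backup['model']['layers'])` → prints [75, 381, 923]
`print('new_key' in backup)` → prints False

Answer:
True
[75, 381, 923]
False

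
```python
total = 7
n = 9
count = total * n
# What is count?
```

Trace:
`total = 7` → total = 7
`n = 9` → n = 9
`count = total * n` → count = 63
So count = 63

Answer: 63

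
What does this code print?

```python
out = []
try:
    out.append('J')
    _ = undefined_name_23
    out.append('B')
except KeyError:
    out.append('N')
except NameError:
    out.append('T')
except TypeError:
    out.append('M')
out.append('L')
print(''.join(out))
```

Execution trace: 'J' (try body) → 'T' (except NameError) → 'L' (after the try/except). Output: JTL

Answer: JTL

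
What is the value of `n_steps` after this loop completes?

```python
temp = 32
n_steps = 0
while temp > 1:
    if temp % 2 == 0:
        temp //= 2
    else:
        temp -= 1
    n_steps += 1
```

Steps to reduce 32 to 1
`n_steps` takes the values: 0 → 1 → 2 → 3 → 4 → 5

Answer: 5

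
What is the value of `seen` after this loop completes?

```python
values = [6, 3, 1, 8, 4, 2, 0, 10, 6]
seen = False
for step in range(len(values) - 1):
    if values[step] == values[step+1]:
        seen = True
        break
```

Check consecutive duplicates in [6, 3, 1, 8, 4, 2, 0, 10, 6]
`seen` takes the values: False

Answer: False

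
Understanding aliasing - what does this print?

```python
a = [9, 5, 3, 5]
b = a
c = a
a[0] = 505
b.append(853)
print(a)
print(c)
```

Key concept: multiple aliases.
Step by step:
`a = [9, 5, 3, 5]` → a = [9, 5, 3, 5]
`b = a` → b = [9, 5, 3, 5] (same object as a)
`c = a` → c = [9, 5, 3, 5] (same object as a, b)
`a[0] = 505` → a = [505, 5, 3, 5] (same object as b, c); b = [505, 5, 3, 5] (same object as a, c); c = [505, 5, 3, 5] (same object as a, b)
`b.append(853)` → a = [505, 5, 3, 5, 853] (same object as b, c); b = [505, 5, 3, 5, 853] (same object as a, c); c = [505, 5, 3, 5, 853] (same object as a, b)
`print(a)` → prints [505, 5, 3, 5, 853]
`print(c)` → prints [505, 5, 3, 5, 853]

Answer:
[505, 5, 3, 5, 853]
[505, 5, 3, 5, 853]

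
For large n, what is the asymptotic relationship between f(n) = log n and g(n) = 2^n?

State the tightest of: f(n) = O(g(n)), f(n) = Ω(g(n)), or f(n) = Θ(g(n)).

log n vs 2^n: f(n) = O(g(n)) but not Ω(g(n)) — 2^n grows strictly faster than log n.

Answer: f(n) = O(g(n)) but not Ω(g(n)) — 2^n grows strictly faster than log n.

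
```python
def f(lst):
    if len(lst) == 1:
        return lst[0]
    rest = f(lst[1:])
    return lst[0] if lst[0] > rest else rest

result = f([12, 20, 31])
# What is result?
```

Recursive max over [12, 20, 31] = 31

Answer: 31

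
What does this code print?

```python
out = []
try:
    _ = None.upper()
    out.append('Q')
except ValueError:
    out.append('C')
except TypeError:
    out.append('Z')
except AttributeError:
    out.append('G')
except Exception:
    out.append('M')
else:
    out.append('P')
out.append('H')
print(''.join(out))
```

Execution trace: 'G' (except AttributeError) → 'H' (after the try/except). Output: GH

Answer: GH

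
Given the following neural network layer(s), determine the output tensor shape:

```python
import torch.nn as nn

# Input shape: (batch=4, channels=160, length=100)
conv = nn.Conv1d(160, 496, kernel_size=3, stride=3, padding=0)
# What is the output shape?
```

Input: (4, 160, 100) -> Output: (4, 496, 33)

Answer: (4, 496, 33)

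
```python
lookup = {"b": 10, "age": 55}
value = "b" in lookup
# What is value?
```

Trace:
`lookup = {"b": 10, "age": 55}` → lookup = {'b': 10, 'age': 55}
`value = "b" in lookup` → value = True
So value = True

Answer: True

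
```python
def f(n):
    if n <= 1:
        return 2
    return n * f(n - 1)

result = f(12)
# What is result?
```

f(12) = 12 * 11 * 10 * 9 * 8 * 7 * 6 * 5 * 4 * 3 * 2 * 2 = 958003200

Answer: 958003200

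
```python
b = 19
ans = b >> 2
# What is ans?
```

Trace:
`b = 19` → b = 19
`ans = b >> 2` → ans = 4
So ans = 4

Answer: 4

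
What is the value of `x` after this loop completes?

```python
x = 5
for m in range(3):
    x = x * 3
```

Multiply by 3, 3 times: 5 * 3^3 = 135
`x` takes the values: 5 → 15 → 45 → 135

Answer: 135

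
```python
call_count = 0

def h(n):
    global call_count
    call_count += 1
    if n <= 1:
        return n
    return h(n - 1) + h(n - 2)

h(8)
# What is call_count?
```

Calls(n) = 1 + Calls(n-1) + Calls(n-2); Calls(0)=Calls(1)=1. For n=8 this gives 67.

Answer: 67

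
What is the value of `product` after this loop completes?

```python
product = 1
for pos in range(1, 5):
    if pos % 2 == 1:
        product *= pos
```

Product of odd numbers 1 to 4
`product` takes the values: 1 → 3

Answer: 3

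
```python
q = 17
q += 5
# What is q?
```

Trace:
`q = 17` → q = 17
`q += 5` → q = 22
So q = 22

Answer: 22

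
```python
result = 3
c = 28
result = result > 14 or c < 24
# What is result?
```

Trace:
`result = 3` → result = 3
`c = 28` → c = 28
`result = result > 14 or c < 24` → result = False
So result = False

Answer: False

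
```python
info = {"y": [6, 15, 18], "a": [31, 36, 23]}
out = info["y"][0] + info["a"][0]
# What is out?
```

Trace:
`info = {"y": [6, 15, 18], "a": [31, 36, 23]}` → info = {'y': [6, 15, 18], 'a': [31, 36, 23]}
`out = info["y"][0] + info["a"][0]` → out = 37
So out = 37

Answer: 37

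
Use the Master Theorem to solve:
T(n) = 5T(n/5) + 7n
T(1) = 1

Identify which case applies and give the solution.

a=5, b=5, f(n)=7n. log_5(5) = 1. Since c=1 = 1, Case 2 applies: T(n) = Θ(n^log_b(a) · log n) = O(n log n).

Answer: O(n log n) - Case 2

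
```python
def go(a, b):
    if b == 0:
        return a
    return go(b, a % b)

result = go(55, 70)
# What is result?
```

go(55, 70) -> go(70, 55) -> go(55, 15) -> go(15, 10) -> go(10, 5) -> go(5, 0) -> 5

Answer: 5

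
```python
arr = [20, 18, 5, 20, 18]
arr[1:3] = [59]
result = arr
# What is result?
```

Trace:
`arr = [20, 18, 5, 20, 18]` → arr = [20, 18, 5, 20, 18]
`arr[1:3] = [59]` → arr = [20, 59, 20, 18]
`result = arr` → result = [20, 59, 20, 18]
So result = [20, 59, 20, 18]

Answer: [20, 59, 20, 18]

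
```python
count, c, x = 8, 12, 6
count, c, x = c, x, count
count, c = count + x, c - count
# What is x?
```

Trace:
`count, c, x = 8, 12, 6` → count = 8; c = 12; x = 6
`count, c, x = c, x, count` → count = 12; c = 6; x = 8
`count, c = count + x, c - count` → count = 20; c = -6
So x = 8

Answer: 8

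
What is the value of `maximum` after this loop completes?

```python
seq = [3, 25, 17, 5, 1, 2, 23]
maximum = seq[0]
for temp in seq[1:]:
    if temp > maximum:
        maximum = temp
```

Maximum of [3, 25, 17, 5, 1, 2, 23]
`maximum` takes the values: 3 → 25

Answer: 25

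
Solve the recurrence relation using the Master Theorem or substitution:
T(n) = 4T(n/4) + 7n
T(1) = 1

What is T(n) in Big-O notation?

By Master Theorem: a=4, b=4, f(n)=7n. Since log_4(4) = 1 and f(n) = Θ(n^1), Case 2 applies. T(n) = O(n log n).

Answer: O(n log n)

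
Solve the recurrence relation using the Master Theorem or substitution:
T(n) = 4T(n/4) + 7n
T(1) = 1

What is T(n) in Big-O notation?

By Master Theorem: a=4, b=4, f(n)=7n. Since log_4(4) = 1 and f(n) = Θ(n^1), Case 2 applies. T(n) = O(n log n).

Answer: O(n log n)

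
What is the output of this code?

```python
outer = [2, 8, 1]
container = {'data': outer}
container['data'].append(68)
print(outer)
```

Key concept: dict holds reference to list.
Step by step:
`outer = [2, 8, 1]` → outer = [2, 8, 1]
`container = {'data': outer}` → container = {'data': [2, 8, 1]}
`container['data'].append(68)` → outer = [2, 8, 1, 68]; container = {'data': [2, 8, 1, 68]}
`print(outer)` → prints [2, 8, 1, 68]

Answer: [2, 8, 1, 68]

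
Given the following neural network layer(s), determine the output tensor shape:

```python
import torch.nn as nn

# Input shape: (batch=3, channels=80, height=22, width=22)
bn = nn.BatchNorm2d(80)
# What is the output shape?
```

Input: (3, 80, 22, 22) -> Output: (3, 80, 22, 22)

Answer: (3, 80, 22, 22)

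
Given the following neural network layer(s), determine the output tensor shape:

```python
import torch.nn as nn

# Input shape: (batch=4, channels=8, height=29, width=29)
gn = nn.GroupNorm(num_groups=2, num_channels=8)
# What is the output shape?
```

Input: (4, 8, 29, 29) -> Output: (4, 8, 29, 29)

Answer: (4, 8, 29, 29)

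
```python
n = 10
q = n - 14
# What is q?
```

Trace:
`n = 10` → n = 10
`q = n - 14` → q = -4
So q = -4

Answer: -4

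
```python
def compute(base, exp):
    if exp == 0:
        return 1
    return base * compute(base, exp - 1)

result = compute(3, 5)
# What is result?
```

compute(3, 5) = 3 * 3 * 3 * 3 * 3 = 243

Answer: 243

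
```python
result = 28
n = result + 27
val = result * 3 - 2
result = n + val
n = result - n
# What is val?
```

Trace:
`result = 28` → result = 28
`n = result + 27` → n = 55
`val = result * 3 - 2` → val = 82
`result = n + val` → result = 137
`n = result - n` → n = 82
So val = 82

Answer: 82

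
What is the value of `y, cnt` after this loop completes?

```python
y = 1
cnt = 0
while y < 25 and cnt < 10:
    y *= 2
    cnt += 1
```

Double until >= 25 or 10 iterations
`y, cnt` takes the values: (1, 0) → (2, 0) → (2, 1) → (4, 1) → (4, 2) → (8, 2) → (8, 3) → (16, 3) → (16, 4) → (32, 4) → (32, 5)

Answer: 32, 5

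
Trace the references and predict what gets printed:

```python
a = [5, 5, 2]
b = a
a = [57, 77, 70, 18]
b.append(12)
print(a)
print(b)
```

Key concept: rebinding vs mutation: a is rebound to a new list, b still points at the original.
Step by step:
`a = [5, 5, 2]` → a = [5, 5, 2]
`b = a` → b = [5, 5, 2] (same object as a)
`a = [57, 77, 70, 18]` → a = [57, 77, 70, 18]
`b.append(12)` → b = [5, 5, 2, 12]
`print(a)` → prints [57, 77, 70, 18]
`print(b)` → prints [5, 5, 2, 12]

Answer:
[57, 77, 70, 18]
[5, 5, 2, 12]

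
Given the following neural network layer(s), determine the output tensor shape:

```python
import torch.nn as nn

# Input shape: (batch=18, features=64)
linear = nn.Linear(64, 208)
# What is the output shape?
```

Input: (18, 64) -> Output: (18, 208)

Answer: (18, 208)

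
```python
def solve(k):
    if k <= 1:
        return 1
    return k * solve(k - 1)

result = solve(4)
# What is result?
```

solve(4) = 4 * 3 * 2 * 1 = 24

Answer: 24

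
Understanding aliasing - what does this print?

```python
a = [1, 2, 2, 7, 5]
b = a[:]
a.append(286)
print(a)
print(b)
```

Key concept: slice [:] creates copy.
Step by step:
`a = [1, 2, 2, 7, 5]` → a = [1, 2, 2, 7, 5]
`b = a[:]` → b = [1, 2, 2, 7, 5]
`a.append(286)` → a = [1, 2, 2, 7, 5, 286]
`print(a)` → prints [1, 2, 2, 7, 5, 286]
`print(b)` → prints [1, 2, 2, 7, 5]

Answer:
[1, 2, 2, 7, 5, 286]
[1, 2, 2, 7, 5]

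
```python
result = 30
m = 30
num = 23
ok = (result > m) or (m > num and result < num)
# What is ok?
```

Trace:
`result = 30` → result = 30
`m = 30` → m = 30
`num = 23` → num = 23
`ok = (result > m) or (m > num and result < num)` → ok = False
So ok = False

Answer: False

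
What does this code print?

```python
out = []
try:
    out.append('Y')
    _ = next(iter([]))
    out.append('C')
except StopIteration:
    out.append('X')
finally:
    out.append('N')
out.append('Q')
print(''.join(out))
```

Execution trace: 'Y' (try body) → 'X' (except StopIteration) → 'N' (finally) → 'Q' (after the try/except). Output: YXNQ

Answer: YXNQ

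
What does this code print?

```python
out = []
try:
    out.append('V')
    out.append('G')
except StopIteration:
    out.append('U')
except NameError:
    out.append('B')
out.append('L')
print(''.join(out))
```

Execution trace: 'V' (try body) → 'G' (try body, no exception) → 'L' (after the try/except). Output: VGL

Answer: VGL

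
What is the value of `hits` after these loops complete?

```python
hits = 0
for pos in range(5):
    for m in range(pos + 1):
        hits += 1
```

Triangle: 1 + 2 + ... + 5
`hits` takes the values: 0 → 1 → 2 → 3 → 4 → 5 → 6 → 7 → 8 → 9 → 10 → 11 → 12 → 13 → 14 → 15

Answer: 15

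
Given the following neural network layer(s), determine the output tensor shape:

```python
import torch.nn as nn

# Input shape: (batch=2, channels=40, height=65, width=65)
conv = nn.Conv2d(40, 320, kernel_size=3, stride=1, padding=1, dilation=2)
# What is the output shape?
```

Input: (2, 40, 65, 65) -> Output: (2, 320, 63, 63)

Answer: (2, 320, 63, 63)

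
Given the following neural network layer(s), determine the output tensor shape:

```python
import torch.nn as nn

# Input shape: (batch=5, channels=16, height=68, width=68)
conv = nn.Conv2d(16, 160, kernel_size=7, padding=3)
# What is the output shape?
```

Input: (5, 16, 68, 68) -> Output: (5, 160, 68, 68)

Answer: (5, 160, 68, 68)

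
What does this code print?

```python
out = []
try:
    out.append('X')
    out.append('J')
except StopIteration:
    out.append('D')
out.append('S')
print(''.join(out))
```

Execution trace: 'X' (try body) → 'J' (try body, no exception) → 'S' (after the try/except). Output: XJS

Answer: XJS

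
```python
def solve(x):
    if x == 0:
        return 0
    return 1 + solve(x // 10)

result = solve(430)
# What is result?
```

Count of digits of 430: 3

Answer: 3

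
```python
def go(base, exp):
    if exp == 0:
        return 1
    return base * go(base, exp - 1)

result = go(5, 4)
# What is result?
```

go(5, 4) = 5 * 5 * 5 * 5 = 625

Answer: 625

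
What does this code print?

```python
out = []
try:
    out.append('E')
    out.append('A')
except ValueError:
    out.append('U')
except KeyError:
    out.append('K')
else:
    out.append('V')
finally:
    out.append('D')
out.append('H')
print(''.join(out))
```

Execution trace: 'E' (try body) → 'A' (try body, no exception) → 'V' (else) → 'D' (finally) → 'H' (after the try/except). Output: EAVDH

Answer: EAVDH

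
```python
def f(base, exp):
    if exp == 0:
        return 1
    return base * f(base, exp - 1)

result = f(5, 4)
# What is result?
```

f(5, 4) = 5 * 5 * 5 * 5 = 625

Answer: 625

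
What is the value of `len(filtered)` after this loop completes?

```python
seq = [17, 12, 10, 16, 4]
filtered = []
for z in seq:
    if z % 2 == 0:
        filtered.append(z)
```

Count even numbers in [17, 12, 10, 16, 4]
`filtered` takes the values: [] → [12] → [12, 10] → [12, 10, 16] → [12, 10, 16, 4]
So `len(filtered)` = 4

Answer: 4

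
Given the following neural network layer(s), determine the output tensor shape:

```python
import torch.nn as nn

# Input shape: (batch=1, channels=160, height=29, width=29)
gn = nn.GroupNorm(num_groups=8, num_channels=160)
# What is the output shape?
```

Input: (1, 160, 29, 29) -> Output: (1, 160, 29, 29)

Answer: (1, 160, 29, 29)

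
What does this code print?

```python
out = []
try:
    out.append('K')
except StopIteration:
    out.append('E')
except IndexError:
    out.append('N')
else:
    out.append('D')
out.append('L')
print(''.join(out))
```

Execution trace: 'K' (try body, no exception) → 'D' (else) → 'L' (after the try/except). Output: KDL

Answer: KDL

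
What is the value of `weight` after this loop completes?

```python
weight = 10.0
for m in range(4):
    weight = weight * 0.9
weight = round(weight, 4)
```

Exponential decay: 10.0 * 0.9^4
`weight` takes the values: 10.0 → 9.0 → 8.1 → 7.29 → 6.561

Answer: 6.561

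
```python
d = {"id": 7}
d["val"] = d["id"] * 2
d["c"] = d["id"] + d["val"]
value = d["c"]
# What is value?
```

Trace:
`d = {"id": 7}` → d = {'id': 7}
`d["val"] = d["id"] * 2` → d = {'id': 7, 'val': 14}
`d["c"] = d["id"] + d["val"]` → d = {'id': 7, 'val': 14, 'c': 21}
`value = d["c"]` → value = 21
So value = 21

Answer: 21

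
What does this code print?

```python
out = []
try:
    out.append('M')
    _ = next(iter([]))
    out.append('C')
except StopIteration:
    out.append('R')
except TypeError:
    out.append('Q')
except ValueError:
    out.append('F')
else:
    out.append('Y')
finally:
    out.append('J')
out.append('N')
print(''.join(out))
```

Execution trace: 'M' (try body) → 'R' (except StopIteration) → 'J' (finally) → 'N' (after the try/except). Output: MRJN

Answer: MRJN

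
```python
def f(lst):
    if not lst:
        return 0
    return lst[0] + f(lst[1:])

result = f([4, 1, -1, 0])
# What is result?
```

4 + 1 + (-1) + 0 + 0 = 4

Answer: 4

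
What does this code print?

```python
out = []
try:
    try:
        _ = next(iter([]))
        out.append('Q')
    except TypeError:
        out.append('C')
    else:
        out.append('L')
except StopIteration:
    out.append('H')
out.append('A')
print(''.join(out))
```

Execution trace: 'H' (outer except StopIteration) → 'A' (after the try/except). Output: HA

Answer: HA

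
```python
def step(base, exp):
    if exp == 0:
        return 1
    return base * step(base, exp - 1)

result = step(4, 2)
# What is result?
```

step(4, 2) = 4 * 4 = 16

Answer: 16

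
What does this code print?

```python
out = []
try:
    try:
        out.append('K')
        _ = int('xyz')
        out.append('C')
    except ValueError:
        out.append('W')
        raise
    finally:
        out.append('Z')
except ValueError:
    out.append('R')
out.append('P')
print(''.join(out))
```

Execution trace: 'K' (inner try body) → 'W' (inner except ValueError) → 'Z' (inner finally) → 'R' (outer except ValueError) → 'P' (after the try/except). Output: KWZRP

Answer: KWZRP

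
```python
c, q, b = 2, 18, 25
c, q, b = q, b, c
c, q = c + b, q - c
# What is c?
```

Trace:
`c, q, b = 2, 18, 25` → c = 2; q = 18; b = 25
`c, q, b = q, b, c` → c = 18; q = 25; b = 2
`c, q = c + b, q - c` → c = 20; q = 7
So c = 20

Answer: 20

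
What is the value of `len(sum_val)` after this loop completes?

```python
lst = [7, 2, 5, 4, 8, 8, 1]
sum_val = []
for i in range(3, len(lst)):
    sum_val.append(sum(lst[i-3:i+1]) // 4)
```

Number of 4-element averages
`sum_val` takes the values: [] → [4] → [4, 4] → [4, 4, 6] → [4, 4, 6, 5]
So `len(sum_val)` = 4

Answer: 4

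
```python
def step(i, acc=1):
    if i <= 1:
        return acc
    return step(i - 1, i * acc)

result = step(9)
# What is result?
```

Accumulator trace (n, acc): (9, 1) -> (8, 9) -> (7, 72) -> (6, 504) -> (5, 3024) -> (4, 15120) -> (3, 60480) -> (2, 181440) -> (1, 362880) -> return 362880

Answer: 362880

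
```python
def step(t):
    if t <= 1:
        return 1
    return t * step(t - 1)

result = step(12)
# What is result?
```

step(12) = 12 * 11 * 10 * 9 * 8 * 7 * 6 * 5 * 4 * 3 * 2 * 1 = 479001600

Answer: 479001600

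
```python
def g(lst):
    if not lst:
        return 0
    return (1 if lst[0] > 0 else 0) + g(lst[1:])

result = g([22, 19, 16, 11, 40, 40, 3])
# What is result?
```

Count of positive elements in [22, 19, 16, 11, 40, 40, 3] = 7

Answer: 7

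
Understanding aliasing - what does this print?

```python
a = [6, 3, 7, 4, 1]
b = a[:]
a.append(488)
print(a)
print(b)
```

Key concept: slice [:] creates copy.
Step by step:
`a = [6, 3, 7, 4, 1]` → a = [6, 3, 7, 4, 1]
`b = a[:]` → b = [6, 3, 7, 4, 1]
`a.append(488)` → a = [6, 3, 7, 4, 1, 488]
`print(a)` → prints [6, 3, 7, 4, 1, 488]
`print(b)` → prints [6, 3, 7, 4, 1]

Answer:
[6, 3, 7, 4, 1, 488]
[6, 3, 7, 4, 1]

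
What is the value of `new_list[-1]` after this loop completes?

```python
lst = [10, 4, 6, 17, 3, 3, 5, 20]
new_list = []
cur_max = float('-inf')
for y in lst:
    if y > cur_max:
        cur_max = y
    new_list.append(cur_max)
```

Running max ends at 20
`new_list` takes the values: [] → [10] → [10, 10] → [10, 10, 10] → [10, 10, 10, 17] → [10, 10, 10, 17, 17] → [10, 10, 10, 17, 17, 17] → [10, 10, 10, 17, 17, 17, 17] → [10, 10, 10, 17, 17, 17, 17, 20]
So `new_list[-1]` = 20

Answer: 20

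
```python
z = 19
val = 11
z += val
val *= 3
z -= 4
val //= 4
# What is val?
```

Trace:
`z = 19` → z = 19
`val = 11` → val = 11
`z += val` → z = 30
`val *= 3` → val = 33
`z -= 4` → z = 26
`val //= 4` → val = 8
So val = 8

Answer: 8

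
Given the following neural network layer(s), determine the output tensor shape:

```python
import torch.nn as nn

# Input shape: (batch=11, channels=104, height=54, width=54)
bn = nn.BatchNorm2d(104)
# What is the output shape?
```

Input: (11, 104, 54, 54) -> Output: (11, 104, 54, 54)

Answer: (11, 104, 54, 54)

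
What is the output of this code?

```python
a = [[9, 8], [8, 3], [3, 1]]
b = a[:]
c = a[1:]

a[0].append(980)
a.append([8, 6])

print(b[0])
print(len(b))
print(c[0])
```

Key concept: slice with nested mutation.
Step by step:
`a = [[9, 8], [8, 3], [3, 1]]` → a = [[9, 8], [8, 3], [3, 1]]
`b = a[:]` → b = [[9, 8], [8, 3], [3, 1]]
`c = a[1:]` → c = [[8, 3], [3, 1]]
`a[0].append(980)` → a = [[9, 8, 980], [8, 3], [3, 1]]; b = [[9, 8, 980], [8, 3], [3, 1]]
`a.append([8, 6])` → a = [[9, 8, 980], [8, 3], [3, 1], [8, 6]]
`print(b[0])` → prints [9, 8, 980]
`print(len(b))` → prints 3
`print(c[0])` → prints [8, 3]

Answer:
[9, 8, 980]
3
[8, 3]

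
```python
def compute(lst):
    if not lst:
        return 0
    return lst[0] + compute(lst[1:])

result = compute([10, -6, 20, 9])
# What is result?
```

10 + (-6) + 20 + 9 + 0 = 33

Answer: 33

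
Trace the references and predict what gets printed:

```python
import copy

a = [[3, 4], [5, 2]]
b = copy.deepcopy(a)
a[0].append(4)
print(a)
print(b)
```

Key concept: deep copy is fully independent.
Step by step:
`a = [[3, 4], [5, 2]]` → a = [[3, 4], [5, 2]]
`b = copy.deepcopy(a)` → b = [[3, 4], [5, 2]]
`a[0].append(4)` → a = [[3, 4, 4], [5, 2]]
`print(a)` → prints [[3, 4, 4], [5, 2]]
`print(b)` → prints [[3, 4], [5, 2]]

Answer:
[[3, 4, 4], [5, 2]]
[[3, 4], [5, 2]]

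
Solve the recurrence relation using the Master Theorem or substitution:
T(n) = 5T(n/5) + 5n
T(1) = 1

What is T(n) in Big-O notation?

By Master Theorem: a=5, b=5, f(n)=5n. Since log_5(5) = 1 and f(n) = Θ(n^1), Case 2 applies. T(n) = O(n log n).

Answer: O(n log n)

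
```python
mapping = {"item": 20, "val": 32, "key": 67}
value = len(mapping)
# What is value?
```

Trace:
`mapping = {"item": 20, "val": 32, "key": 67}` → mapping = {'item': 20, 'val': 32, 'key': 67}
`value = len(mapping)` → value = 3
So value = 3

Answer: 3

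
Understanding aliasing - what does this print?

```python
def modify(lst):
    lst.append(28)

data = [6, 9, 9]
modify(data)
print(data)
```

Key concept: function modifies passed list.
Step by step:
`data = [6, 9, 9]` → data = [6, 9, 9]
`modify(data)` → data = [6, 9, 9, 28]
`print(data)` → prints [6, 9, 9, 28]

Answer: [6, 9, 9, 28]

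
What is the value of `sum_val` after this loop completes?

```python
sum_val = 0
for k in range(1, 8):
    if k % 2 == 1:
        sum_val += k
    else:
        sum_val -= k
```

Add odd, subtract even
`sum_val` takes the values: 0 → 1 → -1 → 2 → -2 → 3 → -3 → 4

Answer: 4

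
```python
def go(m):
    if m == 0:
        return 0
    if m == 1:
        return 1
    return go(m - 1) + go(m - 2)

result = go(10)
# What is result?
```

Build up from base cases: go(0)=0, go(1)=1, go(2)=1, go(3)=2, go(4)=3, go(5)=5, go(6)=8, ..., go(10)=55

Answer: 55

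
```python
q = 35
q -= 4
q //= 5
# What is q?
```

Trace:
`q = 35` → q = 35
`q -= 4` → q = 31
`q //= 5` → q = 6
So q = 6

Answer: 6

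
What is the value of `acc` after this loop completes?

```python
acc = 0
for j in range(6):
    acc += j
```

Sum of 0 to 5 = 15
`acc` takes the values: 0 → 1 → 3 → 6 → 10 → 15

Answer: 15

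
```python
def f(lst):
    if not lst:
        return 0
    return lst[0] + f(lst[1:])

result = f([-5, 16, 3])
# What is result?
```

(-5) + 16 + 3 + 0 = 14

Answer: 14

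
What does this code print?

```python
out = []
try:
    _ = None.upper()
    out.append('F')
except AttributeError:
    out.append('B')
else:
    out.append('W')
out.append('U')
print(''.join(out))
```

Execution trace: 'B' (except AttributeError) → 'U' (after the try/except). Output: BU

Answer: BU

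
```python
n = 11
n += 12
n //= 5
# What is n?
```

Trace:
`n = 11` → n = 11
`n += 12` → n = 23
`n //= 5` → n = 4
So n = 4

Answer: 4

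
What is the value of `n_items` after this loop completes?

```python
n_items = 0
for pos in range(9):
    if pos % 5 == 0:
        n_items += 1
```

Count numbers divisible by 5 in range(9)
`n_items` takes the values: 0 → 1 → 2

Answer: 2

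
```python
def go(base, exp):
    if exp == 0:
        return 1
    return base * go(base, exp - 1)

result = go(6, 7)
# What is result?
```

go(6, 7) = 6 * 6 * 6 * 6 * 6 * 6 * 6 = 279936

Answer: 279936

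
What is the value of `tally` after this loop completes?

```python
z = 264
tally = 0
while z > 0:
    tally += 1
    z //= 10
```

Count digits by repeated division by 10
`tally` takes the values: 0 → 1 → 2 → 3

Answer: 3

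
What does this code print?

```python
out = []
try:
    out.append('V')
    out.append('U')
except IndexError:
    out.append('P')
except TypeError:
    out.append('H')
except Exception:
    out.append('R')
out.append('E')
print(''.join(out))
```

Execution trace: 'V' (try body) → 'U' (try body, no exception) → 'E' (after the try/except). Output: VUE

Answer: VUE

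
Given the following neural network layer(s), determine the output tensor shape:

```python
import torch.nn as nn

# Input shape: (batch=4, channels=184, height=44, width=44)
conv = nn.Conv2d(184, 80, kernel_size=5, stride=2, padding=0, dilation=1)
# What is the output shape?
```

Input: (4, 184, 44, 44) -> Output: (4, 80, 20, 20)

Answer: (4, 80, 20, 20)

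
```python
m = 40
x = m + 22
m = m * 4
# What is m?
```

Trace:
`m = 40` → m = 40
`x = m + 22` → x = 62
`m = m * 4` → m = 160
So m = 160

Answer: 160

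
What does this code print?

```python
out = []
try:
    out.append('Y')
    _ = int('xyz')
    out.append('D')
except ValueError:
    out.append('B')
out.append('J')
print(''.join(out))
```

Execution trace: 'Y' (try body) → 'B' (except ValueError) → 'J' (after the try/except). Output: YBJ

Answer: YBJ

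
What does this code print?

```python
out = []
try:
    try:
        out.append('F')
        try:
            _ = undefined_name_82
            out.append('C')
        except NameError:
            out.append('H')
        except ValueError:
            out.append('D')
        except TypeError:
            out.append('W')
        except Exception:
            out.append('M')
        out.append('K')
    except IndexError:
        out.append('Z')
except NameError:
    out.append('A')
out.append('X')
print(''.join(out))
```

Execution trace: 'F' (try body) → 'H' (inner except NameError) → 'K' (try body, no exception) → 'X' (after the try/except). Output: FHKX

Answer: FHKX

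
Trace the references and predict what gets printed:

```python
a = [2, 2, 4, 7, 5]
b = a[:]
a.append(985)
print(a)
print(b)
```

Key concept: slice [:] creates copy.
Step by step:
`a = [2, 2, 4, 7, 5]` → a = [2, 2, 4, 7, 5]
`b = a[:]` → b = [2, 2, 4, 7, 5]
`a.append(985)` → a = [2, 2, 4, 7, 5, 985]
`print(a)` → prints [2, 2, 4, 7, 5, 985]
`print(b)` → prints [2, 2, 4, 7, 5]

Answer:
[2, 2, 4, 7, 5, 985]
[2, 2, 4, 7, 5]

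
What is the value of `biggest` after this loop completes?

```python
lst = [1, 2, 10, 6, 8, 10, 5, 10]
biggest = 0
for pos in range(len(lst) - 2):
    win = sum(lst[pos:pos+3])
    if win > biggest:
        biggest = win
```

Max sum of 3-element window in [1, 2, 10, 6, 8, 10, 5, 10]
`biggest` takes the values: 0 → 13 → 18 → 24 → 25

Answer: 25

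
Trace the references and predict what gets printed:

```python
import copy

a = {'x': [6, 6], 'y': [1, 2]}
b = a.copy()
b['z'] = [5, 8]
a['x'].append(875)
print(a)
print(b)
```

Key concept: shallow copy of dict with mutable values.
Step by step:
`a = {'x': [6, 6], 'y': [1, 2]}` → a = {'x': [6, 6], 'y': [1, 2]}
`b = a.copy()` → b = {'x': [6, 6], 'y': [1, 2]}
`b['z'] = [5, 8]` → b = {'x': [6, 6], 'y': [1, 2], 'z': [5, 8]}
`a['x'].append(875)` → a = {'x': [6, 6, 875], 'y': [1, 2]}; b = {'x': [6, 6, 875], 'y': [1, 2], 'z': [5, 8]}
`print(a)` → prints {'x': [6, 6, 875], 'y': [1, 2]}
`print(b)` → prints {'x': [6, 6, 875], 'y': [1, 2], 'z': [5, 8]}

Answer:
{'x': [6, 6, 875], 'y': [1, 2]}
{'x': [6, 6, 875], 'y': [1, 2], 'z': [5, 8]}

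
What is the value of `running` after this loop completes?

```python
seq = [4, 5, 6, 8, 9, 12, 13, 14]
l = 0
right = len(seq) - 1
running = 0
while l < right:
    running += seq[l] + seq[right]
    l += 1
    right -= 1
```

Sum of pairs from ends
`running` takes the values: 0 → 18 → 36 → 54 → 71

Answer: 71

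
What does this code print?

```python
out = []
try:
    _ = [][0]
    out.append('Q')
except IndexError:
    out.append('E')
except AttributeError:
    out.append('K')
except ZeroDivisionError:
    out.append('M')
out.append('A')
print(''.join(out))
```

Execution trace: 'E' (except IndexError) → 'A' (after the try/except). Output: EA

Answer: EA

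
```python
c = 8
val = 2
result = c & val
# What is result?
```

Trace:
`c = 8` → c = 8
`val = 2` → val = 2
`result = c & val` → result = 0
So result = 0

Answer: 0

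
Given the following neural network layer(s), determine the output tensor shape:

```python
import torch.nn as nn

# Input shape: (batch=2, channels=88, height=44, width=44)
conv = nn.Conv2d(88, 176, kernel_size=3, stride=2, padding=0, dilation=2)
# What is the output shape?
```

Input: (2, 88, 44, 44) -> Output: (2, 176, 20, 20)

Answer: (2, 176, 20, 20)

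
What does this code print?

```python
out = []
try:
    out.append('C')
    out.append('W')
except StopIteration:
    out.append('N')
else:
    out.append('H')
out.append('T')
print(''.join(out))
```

Execution trace: 'C' (try body) → 'W' (try body, no exception) → 'H' (else) → 'T' (after the try/except). Output: CWHT

Answer: CWHT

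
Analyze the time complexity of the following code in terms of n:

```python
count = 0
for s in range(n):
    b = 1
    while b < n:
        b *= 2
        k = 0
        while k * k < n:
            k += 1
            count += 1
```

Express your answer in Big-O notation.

Each loop level contributes: n × log n × √n. Multiplying the contributions gives O(n√n log n).

Answer: O(n√n log n)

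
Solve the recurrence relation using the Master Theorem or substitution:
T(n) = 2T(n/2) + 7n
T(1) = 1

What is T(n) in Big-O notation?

By Master Theorem: a=2, b=2, f(n)=7n. Since log_2(2) = 1 and f(n) = Θ(n^1), Case 2 applies. T(n) = O(n log n).

Answer: O(n log n)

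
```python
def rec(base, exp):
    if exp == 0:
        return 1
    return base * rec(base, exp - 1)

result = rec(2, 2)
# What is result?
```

rec(2, 2) = 2 * 2 = 4

Answer: 4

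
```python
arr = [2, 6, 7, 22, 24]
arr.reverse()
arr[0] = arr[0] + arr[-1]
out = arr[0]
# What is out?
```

Trace:
`arr = [2, 6, 7, 22, 24]` → arr = [2, 6, 7, 22, 24]
`arr.reverse()` → arr = [24, 22, 7, 6, 2]
`arr[0] = arr[0] + arr[-1]` → arr = [26, 22, 7, 6, 2]
`out = arr[0]` → out = 26
So out = 26

Answer: 26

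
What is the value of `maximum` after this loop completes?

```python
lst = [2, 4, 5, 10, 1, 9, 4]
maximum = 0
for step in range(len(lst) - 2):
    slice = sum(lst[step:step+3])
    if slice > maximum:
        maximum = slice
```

Max sum of 3-element window in [2, 4, 5, 10, 1, 9, 4]
`maximum` takes the values: 0 → 11 → 19 → 20

Answer: 20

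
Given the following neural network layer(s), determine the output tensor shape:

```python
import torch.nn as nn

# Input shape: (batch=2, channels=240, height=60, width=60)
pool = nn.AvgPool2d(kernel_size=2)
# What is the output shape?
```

Input: (2, 240, 60, 60) -> Output: (2, 240, 30, 30)

Answer: (2, 240, 30, 30)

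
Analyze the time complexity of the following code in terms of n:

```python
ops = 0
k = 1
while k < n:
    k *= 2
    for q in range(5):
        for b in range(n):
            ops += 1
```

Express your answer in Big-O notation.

Each loop level contributes: log n × 1 × n. Multiplying the contributions gives O(n log n).

Answer: O(n log n)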